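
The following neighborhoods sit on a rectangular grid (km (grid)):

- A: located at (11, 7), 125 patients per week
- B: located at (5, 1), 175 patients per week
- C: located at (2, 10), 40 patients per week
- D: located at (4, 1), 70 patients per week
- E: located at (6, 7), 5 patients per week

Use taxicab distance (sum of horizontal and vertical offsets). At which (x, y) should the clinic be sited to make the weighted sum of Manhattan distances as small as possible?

(5, 1)

Manhattan distance separates: Σwᵢ(|x−xᵢ|+|y−yᵢ|) = Σwᵢ|x−xᵢ| + Σwᵢ|y−yᵢ|, so x and y are optimised independently as 1-D weighted medians.
Total weight W = 415; half = 207.5.
x-coordinate, sorted with cumulative weight:
  x=2 (C, w=40) cum 40
  x=4 (D, w=70) cum 110
  x=5 (B, w=175) cum 285  ← median
  x=6 (E, w=5) cum 290
  x=11 (A, w=125) cum 415
⇒ x* = 5
y-coordinate, sorted with cumulative weight:
  y=1 (B, w=175) cum 175
  y=1 (D, w=70) cum 245  ← median
  y=7 (A, w=125) cum 370
  y=7 (E, w=5) cum 375
  y=10 (C, w=40) cum 415
⇒ y* = 1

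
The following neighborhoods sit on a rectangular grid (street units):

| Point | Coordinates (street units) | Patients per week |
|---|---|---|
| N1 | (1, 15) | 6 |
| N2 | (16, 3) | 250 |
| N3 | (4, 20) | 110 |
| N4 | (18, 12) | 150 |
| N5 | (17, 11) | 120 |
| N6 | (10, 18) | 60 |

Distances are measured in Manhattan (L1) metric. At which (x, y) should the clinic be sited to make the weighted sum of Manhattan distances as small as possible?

Manhattan distance separates: Σwᵢ(|x−xᵢ|+|y−yᵢ|) = Σwᵢ|x−xᵢ| + Σwᵢ|y−yᵢ|, so x and y are optimised independently as 1-D weighted medians.
Total weight W = 696; half = 348.
x-coordinate, sorted with cumulative weight:
  x=1 (N1, w=6) cum 6
  x=4 (N3, w=110) cum 116
  x=10 (N6, w=60) cum 176
  x=16 (N2, w=250) cum 426  ← median
  x=17 (N5, w=120) cum 546
  x=18 (N4, w=150) cum 696
⇒ x* = 16
y-coordinate, sorted with cumulative weight:
  y=3 (N2, w=250) cum 250
  y=11 (N5, w=120) cum 370  ← median
  y=12 (N4, w=150) cum 520
  y=15 (N1, w=6) cum 526
  y=18 (N6, w=60) cum 586
  y=20 (N3, w=110) cum 696
⇒ y* = 11

(16, 11)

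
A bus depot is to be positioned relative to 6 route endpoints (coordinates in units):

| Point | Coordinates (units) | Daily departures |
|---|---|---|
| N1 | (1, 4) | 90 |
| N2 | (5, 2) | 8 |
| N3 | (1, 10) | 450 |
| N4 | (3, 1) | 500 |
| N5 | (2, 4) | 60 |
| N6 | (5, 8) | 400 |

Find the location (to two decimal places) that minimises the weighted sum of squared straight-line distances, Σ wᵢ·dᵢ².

The minimiser of Σwᵢ‖p−pᵢ‖² is the weighted centroid p* = (Σwᵢpᵢ)/(Σwᵢ).
Σwᵢ = 1508.
Σwᵢxᵢ = 90·1 + 8·5 + 450·1 + 500·3 + 60·2 + 400·5 = 4200.
Σwᵢyᵢ = 90·4 + 8·2 + 450·10 + 500·1 + 60·4 + 400·8 = 8816.
x* = 4200/1508 = 2.79, y* = 8816/1508 = 5.85.

(2.79, 5.85)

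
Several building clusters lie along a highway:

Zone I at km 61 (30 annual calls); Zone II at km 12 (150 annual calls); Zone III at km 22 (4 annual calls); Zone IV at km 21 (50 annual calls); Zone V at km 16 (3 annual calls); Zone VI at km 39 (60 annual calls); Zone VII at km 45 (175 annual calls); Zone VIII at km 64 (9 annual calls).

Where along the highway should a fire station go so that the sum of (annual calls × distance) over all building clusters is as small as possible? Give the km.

x = 39

For a sum of weighted absolute distances on a line, the optimum is the weighted median (not the mean). Total weight W = 481; half-weight = 240.5.
Sort by position and accumulate weight:
  km 12 (Zone II, w=150) → cum 150
  km 16 (Zone V, w=3) → cum 153
  km 21 (Zone IV, w=50) → cum 203
  km 22 (Zone III, w=4) → cum 207
  km 39 (Zone VI, w=60) → cum 267  ≥ 240.5 → median here
  km 45 (Zone VII, w=175) → cum 442
  km 61 (Zone I, w=30) → cum 472
  km 64 (Zone VIII, w=9) → cum 481
Optimal location: km 39.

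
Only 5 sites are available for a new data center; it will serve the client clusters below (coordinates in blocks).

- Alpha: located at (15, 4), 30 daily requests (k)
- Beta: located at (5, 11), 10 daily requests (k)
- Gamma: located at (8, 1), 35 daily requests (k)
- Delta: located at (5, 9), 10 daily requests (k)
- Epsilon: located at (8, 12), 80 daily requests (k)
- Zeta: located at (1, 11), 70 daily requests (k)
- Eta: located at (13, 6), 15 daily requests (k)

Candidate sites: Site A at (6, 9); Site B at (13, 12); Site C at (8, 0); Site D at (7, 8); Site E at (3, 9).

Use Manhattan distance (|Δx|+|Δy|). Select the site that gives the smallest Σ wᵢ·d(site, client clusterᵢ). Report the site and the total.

Site A, total 1850 blocks

Total weighted distance at each candidate:
  Site A (6, 9): total = 1850
  Site B (13, 12): total = 2460
  Site C (8, 0): total = 3010
  Site D (7, 8): total = 1870
  Site E (3, 9): total = 2140
Minimum is at Site A with total 1850 blocks.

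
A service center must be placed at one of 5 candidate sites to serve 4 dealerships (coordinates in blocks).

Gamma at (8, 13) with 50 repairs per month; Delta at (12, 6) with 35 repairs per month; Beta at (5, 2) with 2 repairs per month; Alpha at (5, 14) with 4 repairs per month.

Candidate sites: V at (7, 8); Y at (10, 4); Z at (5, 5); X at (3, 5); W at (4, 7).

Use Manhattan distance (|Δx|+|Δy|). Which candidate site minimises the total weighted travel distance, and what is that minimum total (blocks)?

Total weighted distance at each candidate:
  V (7, 8): total = 593
  Y (10, 4): total = 764
  Z (5, 5): total = 872
  X (3, 5): total = 1054
  W (4, 7): total = 859
Minimum is at V with total 593 blocks.

V, total 593 blocks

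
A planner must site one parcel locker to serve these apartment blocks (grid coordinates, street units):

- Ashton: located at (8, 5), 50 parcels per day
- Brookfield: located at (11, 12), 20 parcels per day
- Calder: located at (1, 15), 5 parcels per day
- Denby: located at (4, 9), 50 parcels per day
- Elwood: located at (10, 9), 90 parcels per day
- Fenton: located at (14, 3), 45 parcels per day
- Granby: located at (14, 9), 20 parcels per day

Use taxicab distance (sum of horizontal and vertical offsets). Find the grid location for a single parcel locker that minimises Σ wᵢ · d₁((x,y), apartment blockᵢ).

(10, 9)

Manhattan distance separates: Σwᵢ(|x−xᵢ|+|y−yᵢ|) = Σwᵢ|x−xᵢ| + Σwᵢ|y−yᵢ|, so x and y are optimised independently as 1-D weighted medians.
Total weight W = 280; half = 140.
x-coordinate, sorted with cumulative weight:
  x=1 (Calder, w=5) cum 5
  x=4 (Denby, w=50) cum 55
  x=8 (Ashton, w=50) cum 105
  x=10 (Elwood, w=90) cum 195  ← median
  x=11 (Brookfield, w=20) cum 215
  x=14 (Fenton, w=45) cum 260
  x=14 (Granby, w=20) cum 280
⇒ x* = 10
y-coordinate, sorted with cumulative weight:
  y=3 (Fenton, w=45) cum 45
  y=5 (Ashton, w=50) cum 95
  y=9 (Denby, w=50) cum 145  ← median
  y=9 (Elwood, w=90) cum 235
  y=9 (Granby, w=20) cum 255
  y=12 (Brookfield, w=20) cum 275
  y=15 (Calder, w=5) cum 280
⇒ y* = 9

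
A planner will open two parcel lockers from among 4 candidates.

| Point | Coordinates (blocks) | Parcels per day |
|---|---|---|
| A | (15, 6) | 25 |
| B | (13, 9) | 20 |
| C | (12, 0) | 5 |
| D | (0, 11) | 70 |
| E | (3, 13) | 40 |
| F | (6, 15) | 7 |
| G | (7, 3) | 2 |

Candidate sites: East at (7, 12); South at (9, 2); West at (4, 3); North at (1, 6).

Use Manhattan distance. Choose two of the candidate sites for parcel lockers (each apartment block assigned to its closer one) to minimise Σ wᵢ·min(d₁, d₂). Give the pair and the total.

{East, South}, total 1249

Evaluate every pair (each demand assigned to the nearer of the two):
  {East, South}: total = 1249
  {East, North}: total = 1281
  {East, West}: total = 1379
  {South, North}: total = 1379
  {West, North}: total = 1589
  {South, West}: total = 1879
Best pair: {East, South} with total 1249.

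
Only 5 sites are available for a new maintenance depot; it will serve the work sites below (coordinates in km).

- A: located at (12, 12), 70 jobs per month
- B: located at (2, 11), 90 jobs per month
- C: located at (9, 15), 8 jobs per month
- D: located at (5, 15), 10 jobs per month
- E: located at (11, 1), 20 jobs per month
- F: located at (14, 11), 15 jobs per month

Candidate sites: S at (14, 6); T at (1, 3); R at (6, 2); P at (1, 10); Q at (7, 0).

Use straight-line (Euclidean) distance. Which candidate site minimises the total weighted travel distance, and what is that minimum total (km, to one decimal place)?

P, total 1514.1 km

Total weighted distance at each candidate:
  S (14, 6): total = 2014.0
  T (1, 3): total = 2395.3
  R (6, 2): total = 2222.5
  P (1, 10): total = 1514.1
  Q (7, 0): total = 2547.9
Minimum is at P with total 1514.1 km.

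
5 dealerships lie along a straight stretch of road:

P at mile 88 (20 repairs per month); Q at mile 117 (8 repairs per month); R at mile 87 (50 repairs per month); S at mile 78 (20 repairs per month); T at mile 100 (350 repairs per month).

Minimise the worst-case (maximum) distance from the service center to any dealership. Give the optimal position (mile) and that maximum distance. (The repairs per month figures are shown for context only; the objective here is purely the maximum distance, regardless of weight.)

location 97.5, max distance 19.5

The 1-center on a line is the midpoint of the two extreme points: leftmost at 78, rightmost at 117.
Optimal location = (78 + 117)/2 = 97.5; maximum distance = (117 − 78)/2 = 19.5.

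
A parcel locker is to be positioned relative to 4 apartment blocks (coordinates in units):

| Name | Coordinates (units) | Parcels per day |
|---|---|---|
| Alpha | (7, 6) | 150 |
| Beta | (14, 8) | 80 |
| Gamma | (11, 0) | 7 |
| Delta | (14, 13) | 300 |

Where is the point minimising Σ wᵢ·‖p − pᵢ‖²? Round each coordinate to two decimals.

(12.01, 10.13)

The minimiser of Σwᵢ‖p−pᵢ‖² is the weighted centroid p* = (Σwᵢpᵢ)/(Σwᵢ).
Σwᵢ = 537.
Σwᵢxᵢ = 150·7 + 80·14 + 7·11 + 300·14 = 6447.
Σwᵢyᵢ = 150·6 + 80·8 + 7·0 + 300·13 = 5440.
x* = 6447/537 = 12.01, y* = 5440/537 = 10.13.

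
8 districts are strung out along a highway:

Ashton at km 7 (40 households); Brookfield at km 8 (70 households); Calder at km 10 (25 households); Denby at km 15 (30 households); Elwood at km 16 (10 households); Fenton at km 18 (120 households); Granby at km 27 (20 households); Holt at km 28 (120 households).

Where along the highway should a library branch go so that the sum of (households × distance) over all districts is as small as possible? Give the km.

For a sum of weighted absolute distances on a line, the optimum is the weighted median (not the mean). Total weight W = 435; half-weight = 217.5.
Sort by position and accumulate weight:
  km 7 (Ashton, w=40) → cum 40
  km 8 (Brookfield, w=70) → cum 110
  km 10 (Calder, w=25) → cum 135
  km 15 (Denby, w=30) → cum 165
  km 16 (Elwood, w=10) → cum 175
  km 18 (Fenton, w=120) → cum 295  ≥ 217.5 → median here
  km 27 (Granby, w=20) → cum 315
  km 28 (Holt, w=120) → cum 435
Optimal location: km 18.

x = 18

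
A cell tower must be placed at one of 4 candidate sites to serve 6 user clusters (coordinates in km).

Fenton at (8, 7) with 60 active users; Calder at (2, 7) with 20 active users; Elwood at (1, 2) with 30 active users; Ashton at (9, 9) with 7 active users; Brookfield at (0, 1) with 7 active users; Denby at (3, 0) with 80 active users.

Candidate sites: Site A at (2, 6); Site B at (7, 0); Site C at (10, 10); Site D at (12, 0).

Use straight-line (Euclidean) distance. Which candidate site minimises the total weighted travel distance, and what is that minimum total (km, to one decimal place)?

Site A, total 1086.3 km

Total weighted distance at each candidate:
  Site A (2, 6): total = 1086.3
  Site B (7, 0): total = 1220.1
  Site C (10, 10): total = 1829.1
  Site D (12, 0): total = 1934.0
Minimum is at Site A with total 1086.3 km.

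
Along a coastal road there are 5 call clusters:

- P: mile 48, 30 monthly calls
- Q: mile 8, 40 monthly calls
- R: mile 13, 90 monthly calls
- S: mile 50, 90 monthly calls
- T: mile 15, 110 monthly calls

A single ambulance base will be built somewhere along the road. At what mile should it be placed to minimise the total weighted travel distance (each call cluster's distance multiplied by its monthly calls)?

x = 15

For a sum of weighted absolute distances on a line, the optimum is the weighted median (not the mean). Total weight W = 360; half-weight = 180.
Sort by position and accumulate weight:
  mile 8 (Q, w=40) → cum 40
  mile 13 (R, w=90) → cum 130
  mile 15 (T, w=110) → cum 240  ≥ 180 → median here
  mile 48 (P, w=30) → cum 270
  mile 50 (S, w=90) → cum 360
Optimal location: mile 15.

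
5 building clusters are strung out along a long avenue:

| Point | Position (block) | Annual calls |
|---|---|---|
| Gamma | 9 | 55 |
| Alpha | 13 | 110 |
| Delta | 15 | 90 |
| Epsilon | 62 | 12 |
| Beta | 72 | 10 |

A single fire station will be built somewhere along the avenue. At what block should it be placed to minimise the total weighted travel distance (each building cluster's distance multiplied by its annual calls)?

x = 13

For a sum of weighted absolute distances on a line, the optimum is the weighted median (not the mean). Total weight W = 277; half-weight = 138.5.
Sort by position and accumulate weight:
  block 9 (Gamma, w=55) → cum 55
  block 13 (Alpha, w=110) → cum 165  ≥ 138.5 → median here
  block 15 (Delta, w=90) → cum 255
  block 62 (Epsilon, w=12) → cum 267
  block 72 (Beta, w=10) → cum 277
Optimal location: block 13.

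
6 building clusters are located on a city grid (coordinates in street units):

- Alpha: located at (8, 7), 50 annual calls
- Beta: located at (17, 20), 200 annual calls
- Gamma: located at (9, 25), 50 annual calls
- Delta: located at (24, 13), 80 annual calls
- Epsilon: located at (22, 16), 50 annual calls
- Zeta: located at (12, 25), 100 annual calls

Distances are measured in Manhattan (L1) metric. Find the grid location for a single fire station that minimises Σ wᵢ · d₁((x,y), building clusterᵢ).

(17, 20)

Manhattan distance separates: Σwᵢ(|x−xᵢ|+|y−yᵢ|) = Σwᵢ|x−xᵢ| + Σwᵢ|y−yᵢ|, so x and y are optimised independently as 1-D weighted medians.
Total weight W = 530; half = 265.
x-coordinate, sorted with cumulative weight:
  x=8 (Alpha, w=50) cum 50
  x=9 (Gamma, w=50) cum 100
  x=12 (Zeta, w=100) cum 200
  x=17 (Beta, w=200) cum 400  ← median
  x=22 (Epsilon, w=50) cum 450
  x=24 (Delta, w=80) cum 530
⇒ x* = 17
y-coordinate, sorted with cumulative weight:
  y=7 (Alpha, w=50) cum 50
  y=13 (Delta, w=80) cum 130
  y=16 (Epsilon, w=50) cum 180
  y=20 (Beta, w=200) cum 380  ← median
  y=25 (Gamma, w=50) cum 430
  y=25 (Zeta, w=100) cum 530
⇒ y* = 20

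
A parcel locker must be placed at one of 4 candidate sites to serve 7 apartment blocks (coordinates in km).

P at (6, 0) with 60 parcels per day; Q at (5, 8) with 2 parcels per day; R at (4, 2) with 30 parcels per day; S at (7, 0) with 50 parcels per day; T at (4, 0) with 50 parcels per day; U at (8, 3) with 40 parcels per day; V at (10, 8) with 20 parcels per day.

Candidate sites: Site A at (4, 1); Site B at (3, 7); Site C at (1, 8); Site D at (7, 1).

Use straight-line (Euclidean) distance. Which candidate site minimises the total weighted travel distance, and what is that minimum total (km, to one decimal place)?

Total weighted distance at each candidate:
  Site A (4, 1): total = 749.7
  Site B (3, 7): total = 1768.6
  Site C (1, 8): total = 2226.6
  Site D (7, 1): total = 644.2
Minimum is at Site D with total 644.2 km.

Site D, total 644.2 km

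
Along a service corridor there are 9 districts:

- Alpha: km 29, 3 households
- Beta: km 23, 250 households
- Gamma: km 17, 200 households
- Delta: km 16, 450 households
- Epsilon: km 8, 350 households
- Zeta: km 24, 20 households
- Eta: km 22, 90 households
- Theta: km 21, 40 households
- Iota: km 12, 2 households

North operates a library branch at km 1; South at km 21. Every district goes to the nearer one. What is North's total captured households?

The indifferent point is the midpoint (1+21)/2 = 11; districts left of it (closer to North at 1) go to North, those right go to South.
  Epsilon at 8 (w=350) → North
  Iota at 12 (w=2) → South
  Delta at 16 (w=450) → South
  Gamma at 17 (w=200) → South
  Theta at 21 (w=40) → South
  Eta at 22 (w=90) → South
  Beta at 23 (w=250) → South
  Zeta at 24 (w=20) → South
  Alpha at 29 (w=3) → South
North captures 350; South captures 1055.

350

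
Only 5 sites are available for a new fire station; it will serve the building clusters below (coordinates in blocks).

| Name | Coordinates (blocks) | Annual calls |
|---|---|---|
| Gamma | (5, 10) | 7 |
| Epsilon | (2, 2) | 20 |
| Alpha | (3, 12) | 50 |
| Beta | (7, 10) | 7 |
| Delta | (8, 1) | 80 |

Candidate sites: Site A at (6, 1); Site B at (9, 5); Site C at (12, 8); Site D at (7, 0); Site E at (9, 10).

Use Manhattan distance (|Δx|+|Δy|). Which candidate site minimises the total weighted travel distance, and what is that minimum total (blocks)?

Site A, total 1100 blocks

Total weighted distance at each candidate:
  Site A (6, 1): total = 1100
  Site B (9, 5): total = 1362
  Site C (12, 8): total = 1962
  Site D (7, 0): total = 1254
  Site E (9, 10): total = 1542
Minimum is at Site A with total 1100 blocks.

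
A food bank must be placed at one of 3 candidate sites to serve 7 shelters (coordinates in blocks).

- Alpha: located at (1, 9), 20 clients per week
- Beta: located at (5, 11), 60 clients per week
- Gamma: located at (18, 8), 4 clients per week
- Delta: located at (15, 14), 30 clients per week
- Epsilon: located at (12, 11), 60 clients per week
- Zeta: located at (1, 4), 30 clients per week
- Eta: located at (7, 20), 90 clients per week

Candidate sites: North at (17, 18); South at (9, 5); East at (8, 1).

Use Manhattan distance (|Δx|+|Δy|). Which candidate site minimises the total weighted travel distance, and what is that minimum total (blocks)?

South, total 3678 blocks

Total weighted distance at each candidate:
  North (17, 18): total = 4564
  South (9, 5): total = 3678
  East (8, 1): total = 4688
Minimum is at South with total 3678 blocks.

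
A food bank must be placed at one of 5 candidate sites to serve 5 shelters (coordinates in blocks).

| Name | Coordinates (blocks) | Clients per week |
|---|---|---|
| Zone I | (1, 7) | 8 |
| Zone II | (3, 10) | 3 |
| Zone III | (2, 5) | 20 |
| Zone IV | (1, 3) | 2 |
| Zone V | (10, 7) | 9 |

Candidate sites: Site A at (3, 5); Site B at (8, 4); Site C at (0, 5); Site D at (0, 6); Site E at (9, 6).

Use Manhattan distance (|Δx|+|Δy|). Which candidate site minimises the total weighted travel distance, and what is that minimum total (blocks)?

Total weighted distance at each candidate:
  Site A (3, 5): total = 156
  Site B (8, 4): total = 314
  Site C (0, 5): total = 202
  Site D (0, 6): total = 204
  Site E (9, 6): total = 302
Minimum is at Site A with total 156 blocks.

Site A, total 156 blocks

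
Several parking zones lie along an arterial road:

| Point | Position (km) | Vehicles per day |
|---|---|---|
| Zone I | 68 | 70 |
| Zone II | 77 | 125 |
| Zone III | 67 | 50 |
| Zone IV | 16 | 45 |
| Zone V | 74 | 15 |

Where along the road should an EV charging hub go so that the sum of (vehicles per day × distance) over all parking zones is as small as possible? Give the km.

x = 68

For a sum of weighted absolute distances on a line, the optimum is the weighted median (not the mean). Total weight W = 305; half-weight = 152.5.
Sort by position and accumulate weight:
  km 16 (Zone IV, w=45) → cum 45
  km 67 (Zone III, w=50) → cum 95
  km 68 (Zone I, w=70) → cum 165  ≥ 152.5 → median here
  km 74 (Zone V, w=15) → cum 180
  km 77 (Zone II, w=125) → cum 305
Optimal location: km 68.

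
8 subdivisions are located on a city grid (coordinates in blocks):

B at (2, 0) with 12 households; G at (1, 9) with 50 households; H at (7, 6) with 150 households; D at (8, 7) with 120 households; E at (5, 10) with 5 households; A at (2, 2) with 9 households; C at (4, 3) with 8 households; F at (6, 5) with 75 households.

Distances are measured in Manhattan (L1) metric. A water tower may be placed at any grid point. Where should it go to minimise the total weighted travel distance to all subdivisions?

Manhattan distance separates: Σwᵢ(|x−xᵢ|+|y−yᵢ|) = Σwᵢ|x−xᵢ| + Σwᵢ|y−yᵢ|, so x and y are optimised independently as 1-D weighted medians.
Total weight W = 429; half = 214.5.
x-coordinate, sorted with cumulative weight:
  x=1 (G, w=50) cum 50
  x=2 (B, w=12) cum 62
  x=2 (A, w=9) cum 71
  x=4 (C, w=8) cum 79
  x=5 (E, w=5) cum 84
  x=6 (F, w=75) cum 159
  x=7 (H, w=150) cum 309  ← median
  x=8 (D, w=120) cum 429
⇒ x* = 7
y-coordinate, sorted with cumulative weight:
  y=0 (B, w=12) cum 12
  y=2 (A, w=9) cum 21
  y=3 (C, w=8) cum 29
  y=5 (F, w=75) cum 104
  y=6 (H, w=150) cum 254  ← median
  y=7 (D, w=120) cum 374
  y=9 (G, w=50) cum 424
  y=10 (E, w=5) cum 429
⇒ y* = 6

(7, 6)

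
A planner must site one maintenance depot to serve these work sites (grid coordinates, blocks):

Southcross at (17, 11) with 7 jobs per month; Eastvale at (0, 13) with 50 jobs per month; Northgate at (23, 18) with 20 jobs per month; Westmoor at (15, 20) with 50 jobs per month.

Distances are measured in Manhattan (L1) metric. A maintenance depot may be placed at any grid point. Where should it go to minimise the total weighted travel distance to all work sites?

Manhattan distance separates: Σwᵢ(|x−xᵢ|+|y−yᵢ|) = Σwᵢ|x−xᵢ| + Σwᵢ|y−yᵢ|, so x and y are optimised independently as 1-D weighted medians.
Total weight W = 127; half = 63.5.
x-coordinate, sorted with cumulative weight:
  x=0 (Eastvale, w=50) cum 50
  x=15 (Westmoor, w=50) cum 100  ← median
  x=17 (Southcross, w=7) cum 107
  x=23 (Northgate, w=20) cum 127
⇒ x* = 15
y-coordinate, sorted with cumulative weight:
  y=11 (Southcross, w=7) cum 7
  y=13 (Eastvale, w=50) cum 57
  y=18 (Northgate, w=20) cum 77  ← median
  y=20 (Westmoor, w=50) cum 127
⇒ y* = 18

(15, 18)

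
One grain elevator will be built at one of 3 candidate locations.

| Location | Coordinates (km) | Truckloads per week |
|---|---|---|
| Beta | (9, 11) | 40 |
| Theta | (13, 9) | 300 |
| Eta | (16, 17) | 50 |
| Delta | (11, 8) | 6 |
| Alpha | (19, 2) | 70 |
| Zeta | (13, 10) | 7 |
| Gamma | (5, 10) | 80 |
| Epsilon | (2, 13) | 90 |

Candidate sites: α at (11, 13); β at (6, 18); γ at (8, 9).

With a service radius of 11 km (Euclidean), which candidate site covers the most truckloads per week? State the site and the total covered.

Coverage radius r = 11 km; a point is covered iff (Δx)²+(Δy)² ≤ 11² = 121.
  α (11, 13): covers {Beta, Theta, Eta, Delta, Zeta, Gamma, Epsilon} → 573
  β (6, 18): covers {Beta, Eta, Zeta, Gamma, Epsilon} → 267
  γ (8, 9): covers {Beta, Theta, Delta, Zeta, Gamma, Epsilon} → 523
Maximum coverage at α: 573 truckloads per week.

α, covering 573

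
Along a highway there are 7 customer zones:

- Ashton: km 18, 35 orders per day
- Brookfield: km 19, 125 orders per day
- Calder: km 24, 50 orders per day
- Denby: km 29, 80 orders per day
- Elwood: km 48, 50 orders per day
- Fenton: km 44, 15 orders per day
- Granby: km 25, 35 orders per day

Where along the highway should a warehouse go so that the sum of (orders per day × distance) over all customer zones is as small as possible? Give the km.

For a sum of weighted absolute distances on a line, the optimum is the weighted median (not the mean). Total weight W = 390; half-weight = 195.
Sort by position and accumulate weight:
  km 18 (Ashton, w=35) → cum 35
  km 19 (Brookfield, w=125) → cum 160
  km 24 (Calder, w=50) → cum 210  ≥ 195 → median here
  km 25 (Granby, w=35) → cum 245
  km 29 (Denby, w=80) → cum 325
  km 44 (Fenton, w=15) → cum 340
  km 48 (Elwood, w=50) → cum 390
Optimal location: km 24.

x = 24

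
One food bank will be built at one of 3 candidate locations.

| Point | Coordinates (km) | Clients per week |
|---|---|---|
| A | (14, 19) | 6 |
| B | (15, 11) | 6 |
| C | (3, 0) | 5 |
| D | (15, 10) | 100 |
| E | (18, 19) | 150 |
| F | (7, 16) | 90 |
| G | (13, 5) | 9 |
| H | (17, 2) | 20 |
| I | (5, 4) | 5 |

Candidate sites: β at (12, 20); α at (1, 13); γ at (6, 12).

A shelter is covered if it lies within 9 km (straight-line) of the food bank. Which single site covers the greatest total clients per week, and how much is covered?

Coverage radius r = 9 km; a point is covered iff (Δx)²+(Δy)² ≤ 9² = 81.
  β (12, 20): covers {A, E, F} → 246
  α (1, 13): covers {F} → 90
  γ (6, 12): covers {F, I} → 95
Maximum coverage at β: 246 clients per week.

β, covering 246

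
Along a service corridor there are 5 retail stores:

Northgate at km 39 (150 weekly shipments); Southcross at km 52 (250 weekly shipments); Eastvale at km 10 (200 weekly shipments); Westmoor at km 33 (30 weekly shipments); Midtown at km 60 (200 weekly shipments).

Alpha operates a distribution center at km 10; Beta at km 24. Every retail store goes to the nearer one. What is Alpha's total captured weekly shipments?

The indifferent point is the midpoint (10+24)/2 = 17; retail stores left of it (closer to Alpha at 10) go to Alpha, those right go to Beta.
  Eastvale at 10 (w=200) → Alpha
  Westmoor at 33 (w=30) → Beta
  Northgate at 39 (w=150) → Beta
  Southcross at 52 (w=250) → Beta
  Midtown at 60 (w=200) → Beta
Alpha captures 200; Beta captures 630.

200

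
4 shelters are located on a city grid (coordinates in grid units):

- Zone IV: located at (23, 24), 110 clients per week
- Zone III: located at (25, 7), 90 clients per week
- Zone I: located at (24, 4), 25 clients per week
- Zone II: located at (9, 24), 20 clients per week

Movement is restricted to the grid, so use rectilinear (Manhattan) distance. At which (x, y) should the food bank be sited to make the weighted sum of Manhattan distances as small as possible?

Manhattan distance separates: Σwᵢ(|x−xᵢ|+|y−yᵢ|) = Σwᵢ|x−xᵢ| + Σwᵢ|y−yᵢ|, so x and y are optimised independently as 1-D weighted medians.
Total weight W = 245; half = 122.5.
x-coordinate, sorted with cumulative weight:
  x=9 (Zone II, w=20) cum 20
  x=23 (Zone IV, w=110) cum 130  ← median
  x=24 (Zone I, w=25) cum 155
  x=25 (Zone III, w=90) cum 245
⇒ x* = 23
y-coordinate, sorted with cumulative weight:
  y=4 (Zone I, w=25) cum 25
  y=7 (Zone III, w=90) cum 115
  y=24 (Zone IV, w=110) cum 225  ← median
  y=24 (Zone II, w=20) cum 245
⇒ y* = 24

(23, 24)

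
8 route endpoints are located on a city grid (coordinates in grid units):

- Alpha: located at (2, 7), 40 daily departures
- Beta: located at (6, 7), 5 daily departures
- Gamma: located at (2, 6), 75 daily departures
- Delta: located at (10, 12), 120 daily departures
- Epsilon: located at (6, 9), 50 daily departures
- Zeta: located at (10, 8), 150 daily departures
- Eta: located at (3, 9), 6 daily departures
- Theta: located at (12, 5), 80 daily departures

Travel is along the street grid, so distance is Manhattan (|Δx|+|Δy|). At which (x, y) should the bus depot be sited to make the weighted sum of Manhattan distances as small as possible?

Manhattan distance separates: Σwᵢ(|x−xᵢ|+|y−yᵢ|) = Σwᵢ|x−xᵢ| + Σwᵢ|y−yᵢ|, so x and y are optimised independently as 1-D weighted medians.
Total weight W = 526; half = 263.
x-coordinate, sorted with cumulative weight:
  x=2 (Alpha, w=40) cum 40
  x=2 (Gamma, w=75) cum 115
  x=3 (Eta, w=6) cum 121
  x=6 (Beta, w=5) cum 126
  x=6 (Epsilon, w=50) cum 176
  x=10 (Delta, w=120) cum 296  ← median
  x=10 (Zeta, w=150) cum 446
  x=12 (Theta, w=80) cum 526
⇒ x* = 10
y-coordinate, sorted with cumulative weight:
  y=5 (Theta, w=80) cum 80
  y=6 (Gamma, w=75) cum 155
  y=7 (Alpha, w=40) cum 195
  y=7 (Beta, w=5) cum 200
  y=8 (Zeta, w=150) cum 350  ← median
  y=9 (Epsilon, w=50) cum 400
  y=9 (Eta, w=6) cum 406
  y=12 (Delta, w=120) cum 526
⇒ y* = 8

(10, 8)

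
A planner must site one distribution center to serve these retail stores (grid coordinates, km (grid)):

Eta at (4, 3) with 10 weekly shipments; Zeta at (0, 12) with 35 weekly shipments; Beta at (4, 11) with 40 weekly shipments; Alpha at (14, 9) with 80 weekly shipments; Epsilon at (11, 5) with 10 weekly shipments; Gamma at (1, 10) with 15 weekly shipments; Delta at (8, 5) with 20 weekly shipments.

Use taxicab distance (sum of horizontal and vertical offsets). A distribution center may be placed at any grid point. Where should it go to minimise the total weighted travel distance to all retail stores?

Manhattan distance separates: Σwᵢ(|x−xᵢ|+|y−yᵢ|) = Σwᵢ|x−xᵢ| + Σwᵢ|y−yᵢ|, so x and y are optimised independently as 1-D weighted medians.
Total weight W = 210; half = 105.
x-coordinate, sorted with cumulative weight:
  x=0 (Zeta, w=35) cum 35
  x=1 (Gamma, w=15) cum 50
  x=4 (Eta, w=10) cum 60
  x=4 (Beta, w=40) cum 100
  x=8 (Delta, w=20) cum 120  ← median
  x=11 (Epsilon, w=10) cum 130
  x=14 (Alpha, w=80) cum 210
⇒ x* = 8
y-coordinate, sorted with cumulative weight:
  y=3 (Eta, w=10) cum 10
  y=5 (Epsilon, w=10) cum 20
  y=5 (Delta, w=20) cum 40
  y=9 (Alpha, w=80) cum 120  ← median
  y=10 (Gamma, w=15) cum 135
  y=11 (Beta, w=40) cum 175
  y=12 (Zeta, w=35) cum 210
⇒ y* = 9

(8, 9)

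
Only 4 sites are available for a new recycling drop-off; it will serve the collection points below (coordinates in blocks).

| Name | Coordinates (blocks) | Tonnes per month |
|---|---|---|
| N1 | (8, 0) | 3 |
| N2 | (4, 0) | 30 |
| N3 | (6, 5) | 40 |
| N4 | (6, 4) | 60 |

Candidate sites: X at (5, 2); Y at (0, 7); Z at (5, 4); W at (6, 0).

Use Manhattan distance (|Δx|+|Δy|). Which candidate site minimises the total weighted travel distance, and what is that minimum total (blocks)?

Total weighted distance at each candidate:
  X (5, 2): total = 445
  Y (0, 7): total = 1235
  Z (5, 4): total = 311
  W (6, 0): total = 506
Minimum is at Z with total 311 blocks.

Z, total 311 blocks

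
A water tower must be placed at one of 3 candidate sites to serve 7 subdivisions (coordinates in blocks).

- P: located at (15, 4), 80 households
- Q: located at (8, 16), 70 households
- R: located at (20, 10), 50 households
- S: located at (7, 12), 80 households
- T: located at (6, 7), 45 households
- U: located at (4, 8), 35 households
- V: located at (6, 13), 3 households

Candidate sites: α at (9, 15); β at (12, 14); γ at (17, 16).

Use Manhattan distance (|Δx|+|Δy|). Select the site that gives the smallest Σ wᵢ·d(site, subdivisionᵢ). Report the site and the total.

α, total 3630 blocks

Total weighted distance at each candidate:
  α (9, 15): total = 3630
  β (12, 14): total = 3716
  γ (17, 16): total = 4997
Minimum is at α with total 3630 blocks.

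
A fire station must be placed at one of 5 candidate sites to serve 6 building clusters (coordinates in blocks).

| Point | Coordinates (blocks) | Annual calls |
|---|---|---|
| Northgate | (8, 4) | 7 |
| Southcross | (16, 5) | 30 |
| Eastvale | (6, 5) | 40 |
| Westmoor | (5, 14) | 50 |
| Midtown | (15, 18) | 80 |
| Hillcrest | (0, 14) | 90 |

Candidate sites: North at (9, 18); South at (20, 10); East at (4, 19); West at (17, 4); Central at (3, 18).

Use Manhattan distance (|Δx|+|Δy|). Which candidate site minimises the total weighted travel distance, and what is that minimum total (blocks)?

North, total 3395 blocks

Total weighted distance at each candidate:
  North (9, 18): total = 3395
  South (20, 10): total = 5306
  East (4, 19): total = 3623
  West (17, 4): total = 5413
  Central (3, 18): total = 3443
Minimum is at North with total 3395 blocks.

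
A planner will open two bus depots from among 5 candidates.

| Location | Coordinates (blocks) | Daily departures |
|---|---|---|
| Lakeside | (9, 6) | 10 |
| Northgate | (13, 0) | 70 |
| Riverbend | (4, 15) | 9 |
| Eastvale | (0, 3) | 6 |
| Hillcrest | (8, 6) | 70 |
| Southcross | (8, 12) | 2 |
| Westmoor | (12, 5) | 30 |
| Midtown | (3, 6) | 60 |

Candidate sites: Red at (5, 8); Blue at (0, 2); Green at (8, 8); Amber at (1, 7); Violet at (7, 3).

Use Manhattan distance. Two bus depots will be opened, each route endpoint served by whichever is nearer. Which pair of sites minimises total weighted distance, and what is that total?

{Amber, Violet}, total 1499

Evaluate every pair (each demand assigned to the nearer of the two):
  {Amber, Violet}: total = 1499
  {Red, Violet}: total = 1538
  {Green, Violet}: total = 1579
  {Green, Amber}: total = 1607
  {Red, Green}: total = 1670
  {Blue, Violet}: total = 1751
  {Blue, Green}: total = 1823
  {Red, Blue}: total = 2092
  {Red, Amber}: total = 2126
  {Blue, Amber}: total = 2399
Best pair: {Amber, Violet} with total 1499.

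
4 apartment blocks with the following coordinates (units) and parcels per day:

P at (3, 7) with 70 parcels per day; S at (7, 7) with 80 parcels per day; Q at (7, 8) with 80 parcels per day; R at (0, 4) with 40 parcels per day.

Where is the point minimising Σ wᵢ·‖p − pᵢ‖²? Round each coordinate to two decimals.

(4.93, 6.85)

The minimiser of Σwᵢ‖p−pᵢ‖² is the weighted centroid p* = (Σwᵢpᵢ)/(Σwᵢ).
Σwᵢ = 270.
Σwᵢxᵢ = 70·3 + 80·7 + 80·7 + 40·0 = 1330.
Σwᵢyᵢ = 70·7 + 80·7 + 80·8 + 40·4 = 1850.
x* = 1330/270 = 4.93, y* = 1850/270 = 6.85.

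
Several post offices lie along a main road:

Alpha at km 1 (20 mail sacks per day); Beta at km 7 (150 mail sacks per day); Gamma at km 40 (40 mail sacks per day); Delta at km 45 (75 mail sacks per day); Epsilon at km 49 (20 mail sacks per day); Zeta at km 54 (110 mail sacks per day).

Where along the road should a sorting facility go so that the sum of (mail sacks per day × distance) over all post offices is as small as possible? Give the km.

For a sum of weighted absolute distances on a line, the optimum is the weighted median (not the mean). Total weight W = 415; half-weight = 207.5.
Sort by position and accumulate weight:
  km 1 (Alpha, w=20) → cum 20
  km 7 (Beta, w=150) → cum 170
  km 40 (Gamma, w=40) → cum 210  ≥ 207.5 → median here
  km 45 (Delta, w=75) → cum 285
  km 49 (Epsilon, w=20) → cum 305
  km 54 (Zeta, w=110) → cum 415
Optimal location: km 40.

x = 40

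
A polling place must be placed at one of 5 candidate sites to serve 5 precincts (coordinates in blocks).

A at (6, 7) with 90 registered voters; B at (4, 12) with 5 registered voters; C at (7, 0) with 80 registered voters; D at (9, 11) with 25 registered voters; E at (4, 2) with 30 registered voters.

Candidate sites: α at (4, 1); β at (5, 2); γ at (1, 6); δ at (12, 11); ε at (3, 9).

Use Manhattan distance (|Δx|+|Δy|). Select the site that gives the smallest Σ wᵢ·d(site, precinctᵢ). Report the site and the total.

β, total 1270 blocks

Total weighted distance at each candidate:
  α (4, 1): total = 1500
  β (5, 2): total = 1270
  γ (1, 6): total = 2080
  δ (12, 11): total = 2810
  ε (3, 9): total = 1950
Minimum is at β with total 1270 blocks.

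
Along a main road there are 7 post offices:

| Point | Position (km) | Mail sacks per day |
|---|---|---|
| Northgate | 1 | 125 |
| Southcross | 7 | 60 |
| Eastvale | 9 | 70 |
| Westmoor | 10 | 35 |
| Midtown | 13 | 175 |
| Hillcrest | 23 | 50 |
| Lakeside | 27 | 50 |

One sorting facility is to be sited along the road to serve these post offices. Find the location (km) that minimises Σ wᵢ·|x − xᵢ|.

x = 10

For a sum of weighted absolute distances on a line, the optimum is the weighted median (not the mean). Total weight W = 565; half-weight = 282.5.
Sort by position and accumulate weight:
  km 1 (Northgate, w=125) → cum 125
  km 7 (Southcross, w=60) → cum 185
  km 9 (Eastvale, w=70) → cum 255
  km 10 (Westmoor, w=35) → cum 290  ≥ 282.5 → median here
  km 13 (Midtown, w=175) → cum 465
  km 23 (Hillcrest, w=50) → cum 515
  km 27 (Lakeside, w=50) → cum 565
Optimal location: km 10.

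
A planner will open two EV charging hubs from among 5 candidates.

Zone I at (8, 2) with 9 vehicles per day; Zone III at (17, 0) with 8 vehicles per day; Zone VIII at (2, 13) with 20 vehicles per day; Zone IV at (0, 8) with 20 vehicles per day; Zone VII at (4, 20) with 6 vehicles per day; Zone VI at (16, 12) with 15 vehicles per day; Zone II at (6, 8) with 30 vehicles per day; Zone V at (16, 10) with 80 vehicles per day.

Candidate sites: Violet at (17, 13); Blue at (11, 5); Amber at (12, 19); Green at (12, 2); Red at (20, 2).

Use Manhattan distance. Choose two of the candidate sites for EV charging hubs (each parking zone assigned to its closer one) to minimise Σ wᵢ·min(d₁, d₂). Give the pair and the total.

Evaluate every pair (each demand assigned to the nearer of the two):
  {Violet, Blue}: total = 1432
  {Violet, Green}: total = 1582
  {Violet, Red}: total = 1838
  {Violet, Amber}: total = 1908
  {Blue, Amber}: total = 2001
  {Blue, Green}: total = 2064
  {Blue, Red}: total = 2066
  {Amber, Green}: total = 2311
  {Green, Red}: total = 2542
  {Amber, Red}: total = 2617
Best pair: {Violet, Blue} with total 1432.

{Violet, Blue}, total 1432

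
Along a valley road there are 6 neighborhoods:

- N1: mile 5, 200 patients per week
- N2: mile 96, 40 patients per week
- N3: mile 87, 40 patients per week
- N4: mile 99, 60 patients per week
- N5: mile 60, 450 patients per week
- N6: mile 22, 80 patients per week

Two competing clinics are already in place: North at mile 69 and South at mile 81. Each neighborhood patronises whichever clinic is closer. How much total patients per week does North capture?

The indifferent point is the midpoint (69+81)/2 = 75; neighborhoods left of it (closer to North at 69) go to North, those right go to South.
  N1 at 5 (w=200) → North
  N6 at 22 (w=80) → North
  N5 at 60 (w=450) → North
  N3 at 87 (w=40) → South
  N2 at 96 (w=40) → South
  N4 at 99 (w=60) → South
North captures 730; South captures 140.

730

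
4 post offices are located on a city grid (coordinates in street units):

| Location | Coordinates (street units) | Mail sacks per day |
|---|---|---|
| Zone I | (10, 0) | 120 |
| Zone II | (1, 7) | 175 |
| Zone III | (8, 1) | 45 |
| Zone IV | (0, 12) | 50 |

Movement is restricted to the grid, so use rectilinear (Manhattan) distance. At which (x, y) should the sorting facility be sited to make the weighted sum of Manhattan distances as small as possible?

(1, 7)

Manhattan distance separates: Σwᵢ(|x−xᵢ|+|y−yᵢ|) = Σwᵢ|x−xᵢ| + Σwᵢ|y−yᵢ|, so x and y are optimised independently as 1-D weighted medians.
Total weight W = 390; half = 195.
x-coordinate, sorted with cumulative weight:
  x=0 (Zone IV, w=50) cum 50
  x=1 (Zone II, w=175) cum 225  ← median
  x=8 (Zone III, w=45) cum 270
  x=10 (Zone I, w=120) cum 390
⇒ x* = 1
y-coordinate, sorted with cumulative weight:
  y=0 (Zone I, w=120) cum 120
  y=1 (Zone III, w=45) cum 165
  y=7 (Zone II, w=175) cum 340  ← median
  y=12 (Zone IV, w=50) cum 390
⇒ y* = 7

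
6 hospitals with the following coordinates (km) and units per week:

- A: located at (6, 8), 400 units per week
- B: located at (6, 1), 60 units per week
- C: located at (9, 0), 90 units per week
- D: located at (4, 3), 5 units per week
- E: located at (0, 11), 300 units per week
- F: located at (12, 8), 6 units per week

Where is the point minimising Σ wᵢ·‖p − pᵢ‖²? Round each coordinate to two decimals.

(4.25, 7.69)

The minimiser of Σwᵢ‖p−pᵢ‖² is the weighted centroid p* = (Σwᵢpᵢ)/(Σwᵢ).
Σwᵢ = 861.
Σwᵢxᵢ = 400·6 + 60·6 + 90·9 + 5·4 + 300·0 + 6·12 = 3662.
Σwᵢyᵢ = 400·8 + 60·1 + 90·0 + 5·3 + 300·11 + 6·8 = 6623.
x* = 3662/861 = 4.25, y* = 6623/861 = 7.69.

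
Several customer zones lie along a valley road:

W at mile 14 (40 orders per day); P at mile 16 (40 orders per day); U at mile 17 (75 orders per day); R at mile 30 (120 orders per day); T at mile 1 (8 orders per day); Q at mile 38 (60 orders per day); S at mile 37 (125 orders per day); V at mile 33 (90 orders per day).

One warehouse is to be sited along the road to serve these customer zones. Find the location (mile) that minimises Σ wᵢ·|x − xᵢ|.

x = 30

For a sum of weighted absolute distances on a line, the optimum is the weighted median (not the mean). Total weight W = 558; half-weight = 279.
Sort by position and accumulate weight:
  mile 1 (T, w=8) → cum 8
  mile 14 (W, w=40) → cum 48
  mile 16 (P, w=40) → cum 88
  mile 17 (U, w=75) → cum 163
  mile 30 (R, w=120) → cum 283  ≥ 279 → median here
  mile 33 (V, w=90) → cum 373
  mile 37 (S, w=125) → cum 498
  mile 38 (Q, w=60) → cum 558
Optimal location: mile 30.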